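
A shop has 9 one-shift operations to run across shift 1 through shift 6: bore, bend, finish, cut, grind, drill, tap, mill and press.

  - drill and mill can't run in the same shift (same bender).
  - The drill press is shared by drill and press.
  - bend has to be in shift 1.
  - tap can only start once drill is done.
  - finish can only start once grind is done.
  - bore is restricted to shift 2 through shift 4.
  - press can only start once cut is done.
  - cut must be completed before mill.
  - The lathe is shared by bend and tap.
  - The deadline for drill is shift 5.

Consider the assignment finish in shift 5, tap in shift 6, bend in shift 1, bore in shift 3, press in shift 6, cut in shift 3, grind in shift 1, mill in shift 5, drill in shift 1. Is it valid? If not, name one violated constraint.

Valid

The deadline for drill is shift 5 — holds.
bend has to be in shift 1 — holds.
The lathe is shared by bend and tap — holds.
cut must be completed before mill — holds.
drill and mill can't run in the same shift (same bender) — holds.
tap can only start once drill is done — holds.
press can only start once cut is done — holds.
bore is restricted to shift 2 through shift 4 — holds.
finish can only start once grind is done — holds.
The drill press is shared by drill and press — holds.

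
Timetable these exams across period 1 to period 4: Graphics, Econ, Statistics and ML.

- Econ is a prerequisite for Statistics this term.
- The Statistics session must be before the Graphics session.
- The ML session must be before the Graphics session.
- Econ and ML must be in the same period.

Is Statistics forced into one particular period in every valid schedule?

Statistics can be period 2 (e.g. ML -> period 1, Econ -> period 1, Statistics -> period 2, Graphics -> period 3) or period 3 (e.g. Econ -> period 1; ML -> period 1; Statistics -> period 3; Graphics -> period 4).

No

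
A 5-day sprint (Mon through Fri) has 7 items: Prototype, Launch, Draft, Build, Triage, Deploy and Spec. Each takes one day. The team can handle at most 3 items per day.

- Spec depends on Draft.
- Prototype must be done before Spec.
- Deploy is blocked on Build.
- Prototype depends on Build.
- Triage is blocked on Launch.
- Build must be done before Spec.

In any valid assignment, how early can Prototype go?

Precedence pushes Prototype to at least Tue; downstream work caps Prototype at Thu.
Prototype at Tue is achievable: Build=Mon, Spec=Wed, Prototype=Tue, Draft=Mon, Deploy=Tue, Triage=Tue, Launch=Mon.

Tue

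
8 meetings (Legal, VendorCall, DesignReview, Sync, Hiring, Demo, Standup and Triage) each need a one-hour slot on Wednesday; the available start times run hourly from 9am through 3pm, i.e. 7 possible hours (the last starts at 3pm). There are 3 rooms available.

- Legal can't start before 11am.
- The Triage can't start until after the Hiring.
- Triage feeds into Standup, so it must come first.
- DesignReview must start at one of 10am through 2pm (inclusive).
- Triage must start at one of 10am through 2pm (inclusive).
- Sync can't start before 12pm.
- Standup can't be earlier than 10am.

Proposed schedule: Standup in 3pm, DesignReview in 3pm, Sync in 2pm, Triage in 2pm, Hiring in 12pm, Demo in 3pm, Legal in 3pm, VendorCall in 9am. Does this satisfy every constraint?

No — it violates: DesignReview must start at one of 10am through 2pm (inclusive)

Standup can't be earlier than 10am — holds.
The Triage can't start until after the Hiring — holds.
Triage must start at one of 10am through 2pm (inclusive) — holds.
There are 3 rooms available — violated.
Triage feeds into Standup, so it must come first — holds.
Sync can't start before 12pm — holds.
DesignReview must start at one of 10am through 2pm (inclusive) — violated.
Legal can't start before 11am — holds.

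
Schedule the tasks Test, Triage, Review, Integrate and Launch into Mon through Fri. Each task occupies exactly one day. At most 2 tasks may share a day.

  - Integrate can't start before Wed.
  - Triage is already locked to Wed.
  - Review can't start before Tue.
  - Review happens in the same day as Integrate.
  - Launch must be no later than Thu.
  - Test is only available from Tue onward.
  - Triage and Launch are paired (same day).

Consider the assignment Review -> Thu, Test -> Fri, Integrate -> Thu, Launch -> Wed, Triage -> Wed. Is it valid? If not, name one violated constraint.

Yes, all constraints hold

Review can't start before Tue — holds.
At most 2 tasks may share a day — holds.
Triage is already locked to Wed — holds.
Launch must be no later than Thu — holds.
Integrate can't start before Wed — holds.
Review happens in the same day as Integrate — holds.
Triage and Launch are paired (same day) — holds.
Test is only available from Tue onward — holds.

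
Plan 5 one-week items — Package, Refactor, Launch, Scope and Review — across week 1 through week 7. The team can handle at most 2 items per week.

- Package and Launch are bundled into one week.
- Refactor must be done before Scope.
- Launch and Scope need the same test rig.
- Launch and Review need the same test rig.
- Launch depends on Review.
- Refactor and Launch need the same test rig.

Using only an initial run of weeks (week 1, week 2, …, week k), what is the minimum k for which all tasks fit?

The precedence chain requires at least 2 distinct weeks.
With at most 2 per week and 5 tasks, at least 3 weeks are needed.
3 works (last occupied week: week 3): for example Scope in week 3, Package in week 2, Review in week 1, Launch in week 2, Refactor in week 1.

3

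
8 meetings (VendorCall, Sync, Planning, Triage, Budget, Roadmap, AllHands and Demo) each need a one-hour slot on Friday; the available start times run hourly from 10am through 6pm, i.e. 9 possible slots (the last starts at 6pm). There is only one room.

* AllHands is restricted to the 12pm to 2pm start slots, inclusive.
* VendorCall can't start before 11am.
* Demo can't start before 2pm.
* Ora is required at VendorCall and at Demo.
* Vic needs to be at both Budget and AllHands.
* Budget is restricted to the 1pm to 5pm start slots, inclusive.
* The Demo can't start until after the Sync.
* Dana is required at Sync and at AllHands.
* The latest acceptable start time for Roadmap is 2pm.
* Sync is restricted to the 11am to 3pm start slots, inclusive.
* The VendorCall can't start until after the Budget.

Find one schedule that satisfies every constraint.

Planning -> 4pm, Triage -> 5pm, Budget -> 1pm, AllHands -> 12pm, Roadmap -> 10am, Sync -> 11am, Demo -> 2pm, VendorCall -> 3pm

Checking: Sync(11am) before Demo(2pm); Budget(1pm) before VendorCall(3pm); Budget(1pm) != AllHands(12pm); Sync(11am) != AllHands(12pm); VendorCall(3pm) != Demo(2pm); AllHands=12pm in [12pm,2pm]; Budget=1pm in [1pm,5pm]; VendorCall=3pm in [11am,6pm]; Demo=2pm in [2pm,6pm]; Sync=11am in [11am,3pm]; Roadmap=10am in [10am,2pm]; max 1 per slot (cap 1).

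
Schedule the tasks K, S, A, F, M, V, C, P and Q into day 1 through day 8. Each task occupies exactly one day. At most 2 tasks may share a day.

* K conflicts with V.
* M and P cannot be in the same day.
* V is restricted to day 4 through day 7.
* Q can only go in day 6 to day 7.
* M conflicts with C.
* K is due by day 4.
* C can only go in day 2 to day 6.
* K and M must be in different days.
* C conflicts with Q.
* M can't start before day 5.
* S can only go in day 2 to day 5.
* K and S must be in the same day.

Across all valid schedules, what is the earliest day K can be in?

day 2

K must be in the same day as S, which can't be before day 2, so K is at least day 2; K's own window allows nothing later than day 4.
K at day 2 is achievable: C -> day 3, A -> day 1, V -> day 4, Q -> day 6, P -> day 3, S -> day 2, M -> day 5, F -> day 1, K -> day 2.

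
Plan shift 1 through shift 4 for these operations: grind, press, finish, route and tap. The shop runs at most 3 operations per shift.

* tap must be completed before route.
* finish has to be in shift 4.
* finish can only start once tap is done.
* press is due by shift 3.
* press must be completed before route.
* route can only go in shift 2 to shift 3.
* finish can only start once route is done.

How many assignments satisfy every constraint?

Splitting on grind: it can be shift 1 (5), shift 2 (5), shift 3 (5), shift 4 (5). Listing each branch's schedules as (press, finish, route, tap) by shift number:
grind=shift 1: (1,4,2,1) (1,4,3,1) (1,4,3,2) (2,4,3,1) (2,4,3,2) — 5.
grind=shift 2: (1,4,2,1) (1,4,3,1) (1,4,3,2) (2,4,3,1) (2,4,3,2) — 5.
grind=shift 3: (1,4,2,1) (1,4,3,1) (1,4,3,2) (2,4,3,1) (2,4,3,2) — 5.
grind=shift 4: (1,4,2,1) (1,4,3,1) (1,4,3,2) (2,4,3,1) (2,4,3,2) — 5.
Summing: 5 + 5 + 5 + 5 = 20.

20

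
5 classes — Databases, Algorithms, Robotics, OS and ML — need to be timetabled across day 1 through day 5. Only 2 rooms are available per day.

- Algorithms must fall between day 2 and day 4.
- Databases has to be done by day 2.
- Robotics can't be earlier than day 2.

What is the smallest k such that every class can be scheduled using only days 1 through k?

3 days

With at most 2 per day and 5 classes, at least 3 days are needed.
Algorithms can't be placed before day 2, so the schedule must run through at least day 2.
3 works (last occupied day: day 3): for example OS -> day 1, ML -> day 3, Databases -> day 1, Robotics -> day 2, Algorithms -> day 2.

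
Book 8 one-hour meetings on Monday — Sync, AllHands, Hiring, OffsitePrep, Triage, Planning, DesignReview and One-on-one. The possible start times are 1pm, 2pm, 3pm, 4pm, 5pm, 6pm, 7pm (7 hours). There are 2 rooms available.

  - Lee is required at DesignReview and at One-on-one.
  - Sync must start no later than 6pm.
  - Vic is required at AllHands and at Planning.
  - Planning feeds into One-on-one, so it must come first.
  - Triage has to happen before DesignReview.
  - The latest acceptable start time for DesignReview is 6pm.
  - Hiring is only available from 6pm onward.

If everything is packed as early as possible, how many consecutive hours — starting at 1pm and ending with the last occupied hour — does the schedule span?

The precedence chain requires at least 2 distinct hours.
With at most 2 per hour and 8 meetings, at least 4 hours are needed.
Hiring can't be placed before 6pm — that is hour 6 counting from 1pm — so the schedule must run through at least 6 hours.
6 works (last occupied hour: 6pm): for example Sync in 2pm; Planning in 1pm; One-on-one in 3pm; Triage in 1pm; AllHands in 3pm; Hiring in 6pm; DesignReview in 2pm; OffsitePrep in 4pm.

6 hours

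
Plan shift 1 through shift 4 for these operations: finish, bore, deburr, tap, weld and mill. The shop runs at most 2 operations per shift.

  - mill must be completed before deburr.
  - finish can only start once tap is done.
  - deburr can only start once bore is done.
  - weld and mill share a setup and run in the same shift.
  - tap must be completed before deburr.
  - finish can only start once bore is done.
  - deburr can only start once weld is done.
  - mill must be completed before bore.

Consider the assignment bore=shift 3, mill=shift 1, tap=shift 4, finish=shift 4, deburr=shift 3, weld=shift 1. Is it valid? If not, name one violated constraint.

No — it violates: tap must be completed before deburr

mill must be completed before deburr — holds.
finish can only start once bore is done — holds.
The shop runs at most 2 operations per shift — holds.
weld and mill share a setup and run in the same shift — holds.
tap must be completed before deburr — violated.
deburr can only start once weld is done — holds.
finish can only start once tap is done — violated.
deburr can only start once bore is done — violated.
mill must be completed before bore — holds.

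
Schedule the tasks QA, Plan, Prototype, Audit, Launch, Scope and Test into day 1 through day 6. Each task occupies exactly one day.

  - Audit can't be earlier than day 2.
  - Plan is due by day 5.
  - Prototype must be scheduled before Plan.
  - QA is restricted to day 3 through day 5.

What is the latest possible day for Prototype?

day 4

Downstream work caps Prototype at day 4.
Prototype at day 4 is achievable: Prototype in day 4, Audit in day 2, Test in day 1, Launch in day 1, Plan in day 5, QA in day 3, Scope in day 1.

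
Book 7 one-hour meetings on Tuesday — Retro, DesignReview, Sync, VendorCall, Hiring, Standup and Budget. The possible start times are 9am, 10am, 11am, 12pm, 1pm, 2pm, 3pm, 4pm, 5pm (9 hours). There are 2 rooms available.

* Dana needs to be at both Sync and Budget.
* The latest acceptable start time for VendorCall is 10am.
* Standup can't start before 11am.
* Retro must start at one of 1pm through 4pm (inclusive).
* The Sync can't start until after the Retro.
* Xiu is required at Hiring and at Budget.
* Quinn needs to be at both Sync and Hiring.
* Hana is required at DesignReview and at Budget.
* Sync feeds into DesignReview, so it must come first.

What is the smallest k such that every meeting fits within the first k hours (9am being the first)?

The precedence chain requires at least 3 distinct hours.
With at most 2 per hour and 7 meetings, at least 4 hours are needed.
Propagating the time windows through the other constraints, DesignReview can't land before 3pm — that is hour 7 counting from 9am — so the schedule must run through at least 7 hours.
7 works (last occupied hour: 3pm): for example VendorCall=9am; Standup=11am; DesignReview=3pm; Budget=10am; Sync=2pm; Retro=1pm; Hiring=9am.

7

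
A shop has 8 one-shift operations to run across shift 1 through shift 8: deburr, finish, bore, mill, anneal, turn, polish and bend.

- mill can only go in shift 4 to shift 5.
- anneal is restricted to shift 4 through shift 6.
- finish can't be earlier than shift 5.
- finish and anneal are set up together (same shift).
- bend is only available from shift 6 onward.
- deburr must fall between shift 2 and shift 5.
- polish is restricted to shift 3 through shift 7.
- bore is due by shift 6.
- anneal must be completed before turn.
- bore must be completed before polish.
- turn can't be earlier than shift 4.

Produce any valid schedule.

polish=shift 3; bore=shift 1; turn=shift 6; mill=shift 4; deburr=shift 2; finish=shift 5; bend=shift 6; anneal=shift 5

Checking: bore(shift 1) before polish(shift 3); anneal(shift 5) before turn(shift 6); finish = anneal = shift 5; finish=shift 5 in [shift 5,shift 8]; turn=shift 6 in [shift 4,shift 8]; bend=shift 6 in [shift 6,shift 8]; deburr=shift 2 in [shift 2,shift 5]; mill=shift 4 in [shift 4,shift 5]; bore=shift 1 in [shift 1,shift 6]; polish=shift 3 in [shift 3,shift 7]; anneal=shift 5 in [shift 4,shift 6].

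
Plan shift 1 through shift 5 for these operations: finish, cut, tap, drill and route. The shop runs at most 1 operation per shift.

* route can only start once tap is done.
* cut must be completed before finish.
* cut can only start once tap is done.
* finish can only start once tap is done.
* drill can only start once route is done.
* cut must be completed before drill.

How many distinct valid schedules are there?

Splitting on finish: it can be shift 3 (1), shift 4 (2), shift 5 (2). Listing each branch's schedules as (cut, tap, drill, route) by shift number:
finish=shift 3: (2,1,5,4) — 1.
finish=shift 4: (2,1,5,3) (3,1,5,2) — 2.
finish=shift 5: (2,1,4,3) (3,1,4,2) — 2.
Summing: 1 + 2 + 2 = 5.

5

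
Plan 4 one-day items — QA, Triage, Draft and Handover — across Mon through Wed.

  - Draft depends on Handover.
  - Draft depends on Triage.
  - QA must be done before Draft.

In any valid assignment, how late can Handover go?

Tue

Downstream work caps Handover at Tue.
Handover at Tue is achievable: Handover=Tue; Draft=Wed; Triage=Mon; QA=Mon.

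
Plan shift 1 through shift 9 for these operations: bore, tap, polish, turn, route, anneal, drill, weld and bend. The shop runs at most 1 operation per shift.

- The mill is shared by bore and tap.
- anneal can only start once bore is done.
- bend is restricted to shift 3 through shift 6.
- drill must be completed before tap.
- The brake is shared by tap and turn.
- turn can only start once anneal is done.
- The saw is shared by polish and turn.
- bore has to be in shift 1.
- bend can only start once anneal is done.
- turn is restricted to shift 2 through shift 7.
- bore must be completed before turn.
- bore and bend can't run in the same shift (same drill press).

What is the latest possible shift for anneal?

shift 5

Precedence pushes anneal to at least shift 2; downstream work caps anneal at shift 5.
anneal at shift 5 is achievable: bend in shift 6, turn in shift 7, drill in shift 2, anneal in shift 5, route in shift 8, tap in shift 3, bore in shift 1, weld in shift 9, polish in shift 4.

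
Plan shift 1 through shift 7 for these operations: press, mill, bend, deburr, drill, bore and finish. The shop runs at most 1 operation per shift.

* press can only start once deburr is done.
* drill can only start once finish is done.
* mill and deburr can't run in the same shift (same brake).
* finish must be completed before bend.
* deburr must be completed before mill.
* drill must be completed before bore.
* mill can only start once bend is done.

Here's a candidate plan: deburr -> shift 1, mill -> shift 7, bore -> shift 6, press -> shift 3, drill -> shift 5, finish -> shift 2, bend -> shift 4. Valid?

Valid

mill can only start once bend is done — holds.
finish must be completed before bend — holds.
drill can only start once finish is done — holds.
drill must be completed before bore — holds.
The shop runs at most 1 operation per shift — holds.
press can only start once deburr is done — holds.
mill and deburr can't run in the same shift (same brake) — holds.
deburr must be completed before mill — holds.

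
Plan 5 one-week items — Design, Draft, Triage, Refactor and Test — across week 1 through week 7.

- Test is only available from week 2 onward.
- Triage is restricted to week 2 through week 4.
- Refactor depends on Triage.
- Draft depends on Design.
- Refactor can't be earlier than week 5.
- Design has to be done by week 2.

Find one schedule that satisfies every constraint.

Test=week 2; Design=week 1; Refactor=week 5; Draft=week 2; Triage=week 2

Checking: Design(week 1) before Draft(week 2); Triage(week 2) before Refactor(week 5); Refactor=week 5 in [week 5,week 7]; Triage=week 2 in [week 2,week 4]; Design=week 1 in [week 1,week 2]; Test=week 2 in [week 2,week 7].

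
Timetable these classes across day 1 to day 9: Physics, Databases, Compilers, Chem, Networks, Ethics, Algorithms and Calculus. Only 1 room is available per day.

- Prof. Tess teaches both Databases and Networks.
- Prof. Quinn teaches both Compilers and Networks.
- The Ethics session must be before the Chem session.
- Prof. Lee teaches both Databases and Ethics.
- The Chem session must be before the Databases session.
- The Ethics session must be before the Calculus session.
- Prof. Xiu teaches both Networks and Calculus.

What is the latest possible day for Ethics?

day 6

Downstream work caps Ethics at day 7.
Ethics at day 6 is achievable: Networks in day 3, Physics in day 1, Calculus in day 9, Compilers in day 2, Ethics in day 6, Chem in day 7, Databases in day 8, Algorithms in day 4.
Nothing later works — the conflict and capacity constraints rule out every day after day 6.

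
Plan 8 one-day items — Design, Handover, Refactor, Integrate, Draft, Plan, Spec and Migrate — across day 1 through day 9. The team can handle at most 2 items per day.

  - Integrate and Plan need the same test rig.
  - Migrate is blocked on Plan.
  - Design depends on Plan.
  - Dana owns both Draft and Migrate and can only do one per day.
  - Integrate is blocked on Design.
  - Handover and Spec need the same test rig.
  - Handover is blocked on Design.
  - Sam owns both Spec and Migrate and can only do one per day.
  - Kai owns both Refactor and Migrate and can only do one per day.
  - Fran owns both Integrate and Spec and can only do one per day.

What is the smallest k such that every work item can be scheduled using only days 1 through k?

The precedence chain requires at least 3 distinct days.
With at most 2 per day and 8 work items, at least 4 days are needed.
4 works (last occupied day: day 4): for example Migrate -> day 2, Refactor -> day 1, Spec -> day 4, Handover -> day 3, Design -> day 2, Plan -> day 1, Integrate -> day 3, Draft -> day 4.

4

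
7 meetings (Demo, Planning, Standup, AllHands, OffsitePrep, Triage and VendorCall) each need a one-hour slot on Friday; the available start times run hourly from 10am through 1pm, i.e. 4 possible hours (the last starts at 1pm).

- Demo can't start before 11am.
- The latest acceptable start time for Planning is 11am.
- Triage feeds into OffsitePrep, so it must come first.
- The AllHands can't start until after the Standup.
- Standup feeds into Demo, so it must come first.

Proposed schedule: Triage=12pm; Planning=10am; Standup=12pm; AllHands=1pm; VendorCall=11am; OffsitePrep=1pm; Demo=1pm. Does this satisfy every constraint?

Yes

Demo can't start before 11am — holds.
Triage feeds into OffsitePrep, so it must come first — holds.
The AllHands can't start until after the Standup — holds.
Standup feeds into Demo, so it must come first — holds.
The latest acceptable start time for Planning is 11am — holds.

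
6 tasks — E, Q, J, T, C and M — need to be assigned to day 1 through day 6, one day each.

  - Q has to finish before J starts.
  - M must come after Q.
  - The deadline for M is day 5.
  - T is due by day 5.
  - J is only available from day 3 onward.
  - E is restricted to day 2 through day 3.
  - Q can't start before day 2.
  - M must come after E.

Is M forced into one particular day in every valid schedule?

M can be day 3 (e.g. Q -> day 2, M -> day 3, C -> day 1, J -> day 3, E -> day 2, T -> day 1) or day 4 (e.g. E in day 2; T in day 1; M in day 4; J in day 3; C in day 1; Q in day 2).

No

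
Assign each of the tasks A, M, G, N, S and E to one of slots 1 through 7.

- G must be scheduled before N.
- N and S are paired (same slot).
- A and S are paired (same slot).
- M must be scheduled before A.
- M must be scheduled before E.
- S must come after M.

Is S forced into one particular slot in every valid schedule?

No

S can be 2 (e.g. N -> 2, S -> 2, G -> 1, M -> 1, E -> 2, A -> 2) or 3 (e.g. N -> 3, G -> 1, E -> 2, S -> 3, A -> 3, M -> 1).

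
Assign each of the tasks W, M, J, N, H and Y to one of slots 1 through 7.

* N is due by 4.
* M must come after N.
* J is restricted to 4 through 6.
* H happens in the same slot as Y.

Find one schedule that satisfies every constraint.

W=1; M=2; N=1; H=1; Y=1; J=4

Checking: N(1) before M(2); H = Y = 1; N=1 in [1,4]; J=4 in [4,6].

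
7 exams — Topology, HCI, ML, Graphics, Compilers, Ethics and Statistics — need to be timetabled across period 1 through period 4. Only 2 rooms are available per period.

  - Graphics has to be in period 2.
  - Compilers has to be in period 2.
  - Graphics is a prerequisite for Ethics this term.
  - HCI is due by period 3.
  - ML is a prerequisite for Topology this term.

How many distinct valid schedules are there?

17

Splitting on Topology: it can be period 3 (5), period 4 (12). Listing each branch's schedules as (HCI, ML, Graphics, Compilers, Ethics, Statistics) by period number:
Topology=period 3: (1,1,2,2,3,4) (1,1,2,2,4,3) (1,1,2,2,4,4) (3,1,2,2,4,1) (3,1,2,2,4,4) — 5.
Topology=period 4: (1,1,2,2,3,3) (1,1,2,2,3,4) (1,1,2,2,4,3) (1,3,2,2,3,1) (1,3,2,2,3,4) (1,3,2,2,4,1) (1,3,2,2,4,3) (3,1,2,2,3,1) (3,1,2,2,3,4) (3,1,2,2,4,1) (3,1,2,2,4,3) (3,3,2,2,4,1) — 12.
Summing: 5 + 12 = 17.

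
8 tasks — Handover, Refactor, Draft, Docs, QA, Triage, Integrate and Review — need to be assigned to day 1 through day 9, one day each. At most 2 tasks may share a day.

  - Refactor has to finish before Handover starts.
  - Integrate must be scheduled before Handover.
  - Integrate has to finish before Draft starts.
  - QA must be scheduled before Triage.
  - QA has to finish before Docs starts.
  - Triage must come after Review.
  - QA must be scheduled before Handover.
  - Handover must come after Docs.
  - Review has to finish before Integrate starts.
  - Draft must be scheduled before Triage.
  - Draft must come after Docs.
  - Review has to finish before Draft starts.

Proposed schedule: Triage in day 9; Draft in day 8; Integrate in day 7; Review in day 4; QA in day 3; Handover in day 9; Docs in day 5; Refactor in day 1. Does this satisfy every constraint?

Yes

At most 2 tasks may share a day — holds.
Review has to finish before Draft starts — holds.
Draft must be scheduled before Triage — holds.
QA must be scheduled before Triage — holds.
Handover must come after Docs — holds.
Integrate has to finish before Draft starts — holds.
QA must be scheduled before Handover — holds.
Draft must come after Docs — holds.
Triage must come after Review — holds.
QA has to finish before Docs starts — holds.
Refactor has to finish before Handover starts — holds.
Review has to finish before Integrate starts — holds.
Integrate must be scheduled before Handover — holds.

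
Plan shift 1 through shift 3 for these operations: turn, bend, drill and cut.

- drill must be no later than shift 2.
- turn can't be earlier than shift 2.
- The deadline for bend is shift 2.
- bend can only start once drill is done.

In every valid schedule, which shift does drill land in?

shift 1

Drill's own window allows nothing later than shift 2; downstream work caps drill at shift 1.
So drill is pinned to shift 1.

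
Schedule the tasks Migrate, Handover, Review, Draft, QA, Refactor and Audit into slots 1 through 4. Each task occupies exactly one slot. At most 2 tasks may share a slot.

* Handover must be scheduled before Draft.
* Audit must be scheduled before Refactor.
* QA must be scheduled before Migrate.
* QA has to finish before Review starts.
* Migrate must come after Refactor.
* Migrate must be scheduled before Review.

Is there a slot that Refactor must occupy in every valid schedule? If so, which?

Precedence pushes Refactor to at least 2; downstream work caps Refactor at 2.
So Refactor is pinned to 2.

2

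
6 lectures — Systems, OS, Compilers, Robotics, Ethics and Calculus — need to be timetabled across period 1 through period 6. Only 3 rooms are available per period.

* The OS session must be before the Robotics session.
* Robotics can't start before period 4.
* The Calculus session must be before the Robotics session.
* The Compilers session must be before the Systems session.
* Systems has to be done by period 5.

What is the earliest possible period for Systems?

Precedence pushes Systems to at least period 2; Systems's own window allows nothing later than period 5.
Systems at period 2 is achievable: Robotics=period 4; Ethics=period 2; Systems=period 2; OS=period 1; Compilers=period 1; Calculus=period 1.

period 2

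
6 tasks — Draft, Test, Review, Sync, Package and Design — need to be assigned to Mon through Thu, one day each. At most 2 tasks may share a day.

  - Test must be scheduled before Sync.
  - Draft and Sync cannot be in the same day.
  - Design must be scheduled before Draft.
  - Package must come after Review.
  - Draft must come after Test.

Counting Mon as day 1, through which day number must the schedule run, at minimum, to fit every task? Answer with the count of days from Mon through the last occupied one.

The precedence chain requires at least 2 distinct days.
With at most 2 per day and 6 tasks, at least 3 days are needed.
3 works (last occupied day: Wed): for example Review in Tue; Sync in Wed; Test in Mon; Design in Mon; Package in Wed; Draft in Tue.

3 days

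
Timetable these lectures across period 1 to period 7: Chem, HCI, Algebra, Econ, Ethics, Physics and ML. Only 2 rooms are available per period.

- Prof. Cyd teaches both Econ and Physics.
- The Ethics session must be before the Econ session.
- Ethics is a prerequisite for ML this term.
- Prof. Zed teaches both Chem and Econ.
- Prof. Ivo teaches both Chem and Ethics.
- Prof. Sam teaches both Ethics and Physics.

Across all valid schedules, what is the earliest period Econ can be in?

period 2

Precedence pushes Econ to at least period 2.
Econ at period 2 is achievable: Ethics=period 1, Econ=period 2, Chem=period 3, ML=period 2, Physics=period 4, HCI=period 1, Algebra=period 3.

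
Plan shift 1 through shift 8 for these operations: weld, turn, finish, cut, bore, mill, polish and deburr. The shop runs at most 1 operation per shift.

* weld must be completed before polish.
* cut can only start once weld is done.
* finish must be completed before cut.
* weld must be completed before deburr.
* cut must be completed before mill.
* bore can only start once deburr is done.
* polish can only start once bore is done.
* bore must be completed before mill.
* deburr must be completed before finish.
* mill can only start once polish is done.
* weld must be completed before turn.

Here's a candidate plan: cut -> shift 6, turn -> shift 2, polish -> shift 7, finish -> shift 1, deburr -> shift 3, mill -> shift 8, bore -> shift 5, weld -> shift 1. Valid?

Invalid. The shop runs at most 1 operation per shift.

deburr must be completed before finish — violated.
weld must be completed before deburr — holds.
bore must be completed before mill — holds.
bore can only start once deburr is done — holds.
weld must be completed before turn — holds.
mill can only start once polish is done — holds.
polish can only start once bore is done — holds.
cut can only start once weld is done — holds.
cut must be completed before mill — holds.
finish must be completed before cut — holds.
The shop runs at most 1 operation per shift — violated.
weld must be completed before polish — holds.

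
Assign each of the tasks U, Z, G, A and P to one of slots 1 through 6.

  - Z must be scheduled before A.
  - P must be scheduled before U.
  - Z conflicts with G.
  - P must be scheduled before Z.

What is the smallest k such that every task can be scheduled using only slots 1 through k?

The precedence chain requires at least 3 distinct slots.
3 works (last occupied slot: 3): for example G -> 1, P -> 1, A -> 3, U -> 2, Z -> 2.

3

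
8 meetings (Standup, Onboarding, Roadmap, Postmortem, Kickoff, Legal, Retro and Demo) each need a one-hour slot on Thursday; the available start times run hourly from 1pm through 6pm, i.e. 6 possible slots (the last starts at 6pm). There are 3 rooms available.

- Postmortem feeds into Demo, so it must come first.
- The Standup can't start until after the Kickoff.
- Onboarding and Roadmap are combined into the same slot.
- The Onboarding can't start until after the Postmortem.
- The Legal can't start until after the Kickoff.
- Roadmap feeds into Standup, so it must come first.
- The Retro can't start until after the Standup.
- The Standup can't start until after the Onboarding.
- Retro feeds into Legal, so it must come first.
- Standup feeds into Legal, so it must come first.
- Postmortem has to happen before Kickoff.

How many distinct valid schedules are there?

33

Splitting on Standup: it can be 3pm (12), 4pm (21). Listing each branch's schedules as (Onboarding, Roadmap, Postmortem, Kickoff, Legal, Retro, Demo):
Standup=3pm: (2pm,2pm,1pm,2pm,5pm,4pm,3pm) (2pm,2pm,1pm,2pm,5pm,4pm,4pm) (2pm,2pm,1pm,2pm,5pm,4pm,5pm) (2pm,2pm,1pm,2pm,5pm,4pm,6pm) (2pm,2pm,1pm,2pm,6pm,4pm,3pm) (2pm,2pm,1pm,2pm,6pm,4pm,4pm) (2pm,2pm,1pm,2pm,6pm,4pm,5pm) (2pm,2pm,1pm,2pm,6pm,4pm,6pm) (2pm,2pm,1pm,2pm,6pm,5pm,3pm) (2pm,2pm,1pm,2pm,6pm,5pm,4pm) (2pm,2pm,1pm,2pm,6pm,5pm,5pm) (2pm,2pm,1pm,2pm,6pm,5pm,6pm) — 12.
Standup=4pm: (2pm,2pm,1pm,2pm,6pm,5pm,3pm) (2pm,2pm,1pm,2pm,6pm,5pm,4pm) (2pm,2pm,1pm,2pm,6pm,5pm,5pm) (2pm,2pm,1pm,2pm,6pm,5pm,6pm) (2pm,2pm,1pm,3pm,6pm,5pm,2pm) (2pm,2pm,1pm,3pm,6pm,5pm,3pm) (2pm,2pm,1pm,3pm,6pm,5pm,4pm) (2pm,2pm,1pm,3pm,6pm,5pm,5pm) (2pm,2pm,1pm,3pm,6pm,5pm,6pm) (3pm,3pm,1pm,2pm,6pm,5pm,2pm) (3pm,3pm,1pm,2pm,6pm,5pm,3pm) (3pm,3pm,1pm,2pm,6pm,5pm,4pm) (3pm,3pm,1pm,2pm,6pm,5pm,5pm) (3pm,3pm,1pm,2pm,6pm,5pm,6pm) (3pm,3pm,1pm,3pm,6pm,5pm,2pm) (3pm,3pm,1pm,3pm,6pm,5pm,4pm) (3pm,3pm,1pm,3pm,6pm,5pm,5pm) (3pm,3pm,1pm,3pm,6pm,5pm,6pm) (3pm,3pm,2pm,3pm,6pm,5pm,4pm) (3pm,3pm,2pm,3pm,6pm,5pm,5pm) (3pm,3pm,2pm,3pm,6pm,5pm,6pm) — 21.
Summing: 12 + 21 = 33.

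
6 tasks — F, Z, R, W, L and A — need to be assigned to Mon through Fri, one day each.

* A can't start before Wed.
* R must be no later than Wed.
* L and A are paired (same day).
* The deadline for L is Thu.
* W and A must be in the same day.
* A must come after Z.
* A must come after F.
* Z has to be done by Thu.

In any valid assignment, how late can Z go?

Z's own window allows nothing later than Thu; downstream work caps Z at Wed.
Z at Wed is achievable: Z in Wed, A in Thu, W in Thu, L in Thu, R in Mon, F in Mon.

Wed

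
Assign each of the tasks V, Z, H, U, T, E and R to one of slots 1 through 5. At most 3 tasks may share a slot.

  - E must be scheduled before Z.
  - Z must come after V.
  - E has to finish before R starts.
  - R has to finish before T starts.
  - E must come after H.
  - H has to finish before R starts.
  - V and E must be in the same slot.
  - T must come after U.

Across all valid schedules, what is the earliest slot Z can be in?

3

Precedence pushes Z to at least 3.
Z at 3 is achievable: R in 3; E in 2; U in 1; V in 2; Z in 3; H in 1; T in 4.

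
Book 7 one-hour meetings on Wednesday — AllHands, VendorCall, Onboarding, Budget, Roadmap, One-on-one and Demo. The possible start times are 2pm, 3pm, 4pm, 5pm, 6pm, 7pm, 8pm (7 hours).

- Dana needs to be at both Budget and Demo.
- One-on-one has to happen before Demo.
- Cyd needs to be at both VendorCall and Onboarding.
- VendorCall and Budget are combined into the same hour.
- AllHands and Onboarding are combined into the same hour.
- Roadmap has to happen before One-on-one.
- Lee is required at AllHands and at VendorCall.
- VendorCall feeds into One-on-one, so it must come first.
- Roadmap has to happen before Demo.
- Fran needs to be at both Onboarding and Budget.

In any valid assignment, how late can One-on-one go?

7pm

Precedence pushes One-on-one to at least 3pm; downstream work caps One-on-one at 7pm.
One-on-one at 7pm is achievable: Roadmap in 2pm; Budget in 2pm; Onboarding in 3pm; VendorCall in 2pm; Demo in 8pm; One-on-one in 7pm; AllHands in 3pm.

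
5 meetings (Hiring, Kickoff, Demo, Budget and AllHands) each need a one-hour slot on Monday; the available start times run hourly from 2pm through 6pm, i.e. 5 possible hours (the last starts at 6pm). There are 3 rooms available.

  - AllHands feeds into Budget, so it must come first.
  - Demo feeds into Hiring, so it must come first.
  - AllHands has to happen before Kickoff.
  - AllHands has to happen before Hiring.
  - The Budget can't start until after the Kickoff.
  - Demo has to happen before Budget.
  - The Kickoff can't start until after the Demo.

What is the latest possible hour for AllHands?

4pm

Downstream work caps AllHands at 4pm.
AllHands at 4pm is achievable: Budget in 6pm, Demo in 2pm, AllHands in 4pm, Hiring in 5pm, Kickoff in 5pm.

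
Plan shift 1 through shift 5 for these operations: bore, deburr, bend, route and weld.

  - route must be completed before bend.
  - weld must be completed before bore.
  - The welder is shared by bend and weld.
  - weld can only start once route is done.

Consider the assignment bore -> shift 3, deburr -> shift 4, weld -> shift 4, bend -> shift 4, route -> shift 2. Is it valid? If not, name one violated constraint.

weld can only start once route is done — holds.
route must be completed before bend — holds.
The welder is shared by bend and weld — violated.
weld must be completed before bore — violated.

No — it violates: weld must be completed before bore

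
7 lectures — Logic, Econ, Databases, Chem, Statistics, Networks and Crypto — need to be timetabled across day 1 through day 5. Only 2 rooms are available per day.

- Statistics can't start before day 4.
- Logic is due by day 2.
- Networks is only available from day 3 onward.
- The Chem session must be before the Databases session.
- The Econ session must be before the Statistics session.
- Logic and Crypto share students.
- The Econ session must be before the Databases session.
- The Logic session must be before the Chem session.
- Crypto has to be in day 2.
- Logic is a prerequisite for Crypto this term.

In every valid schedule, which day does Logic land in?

Logic's window is day 1–day 2.
Crypto is fixed at day 2, and Logic can't share a day with Crypto.
So Logic must be day 1.

day 1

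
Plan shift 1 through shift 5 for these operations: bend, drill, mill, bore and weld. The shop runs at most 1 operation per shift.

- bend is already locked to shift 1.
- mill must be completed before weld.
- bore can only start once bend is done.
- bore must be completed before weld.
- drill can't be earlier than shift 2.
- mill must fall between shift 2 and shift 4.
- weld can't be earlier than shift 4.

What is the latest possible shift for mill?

Mill is available from shift 2; mill's own window allows nothing later than shift 4.
mill at shift 4 is achievable: mill=shift 4, weld=shift 5, bend=shift 1, drill=shift 2, bore=shift 3.

shift 4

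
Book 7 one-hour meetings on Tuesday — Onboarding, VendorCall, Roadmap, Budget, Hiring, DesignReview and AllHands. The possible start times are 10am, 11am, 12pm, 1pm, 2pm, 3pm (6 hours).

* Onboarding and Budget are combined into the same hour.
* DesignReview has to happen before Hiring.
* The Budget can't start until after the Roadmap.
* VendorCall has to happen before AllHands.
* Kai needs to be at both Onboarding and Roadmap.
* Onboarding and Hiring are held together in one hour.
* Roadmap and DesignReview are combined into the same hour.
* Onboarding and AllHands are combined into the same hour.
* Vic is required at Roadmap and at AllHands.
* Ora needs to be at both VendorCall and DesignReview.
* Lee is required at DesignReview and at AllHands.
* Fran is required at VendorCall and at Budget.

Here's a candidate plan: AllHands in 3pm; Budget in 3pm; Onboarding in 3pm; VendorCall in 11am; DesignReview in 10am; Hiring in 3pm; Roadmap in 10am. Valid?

Yes, all constraints hold

Onboarding and Budget are combined into the same hour — holds.
Fran is required at VendorCall and at Budget — holds.
VendorCall has to happen before AllHands — holds.
Onboarding and Hiring are held together in one hour — holds.
Onboarding and AllHands are combined into the same hour — holds.
DesignReview has to happen before Hiring — holds.
Lee is required at DesignReview and at AllHands — holds.
Roadmap and DesignReview are combined into the same hour — holds.
The Budget can't start until after the Roadmap — holds.
Ora needs to be at both VendorCall and DesignReview — holds.
Vic is required at Roadmap and at AllHands — holds.
Kai needs to be at both Onboarding and Roadmap — holds.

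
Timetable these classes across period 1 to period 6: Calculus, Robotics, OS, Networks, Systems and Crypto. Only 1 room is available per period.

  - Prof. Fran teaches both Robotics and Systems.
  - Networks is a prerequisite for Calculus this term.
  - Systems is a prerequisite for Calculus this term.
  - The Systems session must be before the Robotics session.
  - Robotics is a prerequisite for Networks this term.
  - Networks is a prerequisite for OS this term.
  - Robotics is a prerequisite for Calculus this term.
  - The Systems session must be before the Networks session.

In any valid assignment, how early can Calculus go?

Precedence pushes Calculus to at least period 4.
Calculus at period 4 is achievable: Calculus -> period 4, Robotics -> period 2, Systems -> period 1, Networks -> period 3, OS -> period 5, Crypto -> period 6.

period 4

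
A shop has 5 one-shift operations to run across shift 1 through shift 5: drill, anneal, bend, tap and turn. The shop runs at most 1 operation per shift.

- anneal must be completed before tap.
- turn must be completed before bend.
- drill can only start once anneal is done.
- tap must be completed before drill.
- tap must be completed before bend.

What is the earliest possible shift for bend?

Precedence pushes bend to at least shift 3.
bend at shift 4 is achievable: drill in shift 5; turn in shift 3; bend in shift 4; anneal in shift 1; tap in shift 2.
Nothing earlier works — the capacity limit rule out every shift before shift 4.

shift 4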